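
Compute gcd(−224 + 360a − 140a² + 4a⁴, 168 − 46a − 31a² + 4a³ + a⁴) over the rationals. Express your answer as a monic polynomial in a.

Euclidean algorithm in ℚ[a]:
  4a⁴ − 140a² + 360a − 224 = (4)(a⁴ + 4a³ − 31a² − 46a + 168) + (−16a³ − 16a² + 544a − 896)
  a⁴ + 4a³ − 31a² − 46a + 168 = (−(1/16)a − 3/16)(−16a³ − 16a² + 544a − 896) + (0)
Last nonzero remainder: −16a³ − 16a² + 544a − 896. Dividing through by −16 gives the monic gcd a³ + a² − 34a + 56.

56 − 34a + a² + a³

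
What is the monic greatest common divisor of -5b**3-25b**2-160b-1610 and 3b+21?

Euclidean algorithm in ℚ[b]:
  -5b**3-25b**2-160b-1610 = (-(5/3)b**2+(10/3)b-230/3)(3b+21) + (0)
Last nonzero remainder: 3b+21. Dividing through by 3 gives the monic gcd b+7.

b+7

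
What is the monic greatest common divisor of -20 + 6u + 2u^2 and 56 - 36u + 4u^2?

Euclidean algorithm in ℚ[u]:
  2u^2 + 6u - 20 = (1/2)(4u^2 - 36u + 56) + (24u - 48)
  4u^2 - 36u + 56 = ((1/6)u - 7/6)(24u - 48) + (0)
Last nonzero remainder: 24u - 48. Dividing through by 24 gives the monic gcd u - 2.

-2 + u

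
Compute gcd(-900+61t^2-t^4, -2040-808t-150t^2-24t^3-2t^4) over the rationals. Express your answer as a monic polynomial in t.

Apply the Euclidean algorithm:
  -t^4+61t^2-900 = (1/2)(-2t^4-24t^3-150t^2-808t-2040) + (12t^3+136t^2+404t+120)
  -2t^4-24t^3-150t^2-808t-2040 = (-(1/6)t-1/9)(12t^3+136t^2+404t+120) + (-(608/9)t^2-(6688/9)t-6080/3)
  12t^3+136t^2+404t+120 = (-(27/152)t-9/152)(-(608/9)t^2-(6688/9)t-6080/3) + (0)
Last nonzero remainder: -(608/9)t^2-(6688/9)t-6080/3. Dividing through by -608/9 gives the monic gcd t^2+11t+30.

30+11t+t^2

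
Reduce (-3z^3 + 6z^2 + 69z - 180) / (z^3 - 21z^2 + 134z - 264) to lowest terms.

(-3z^2 - 6z + 45)/(z^2 - 17z + 66)

By polynomial division,
  -3z^3 + 6z^2 + 69z - 180 = (-3)(z^3 - 21z^2 + 134z - 264) + (-57z^2 + 471z - 972)
  z^3 - 21z^2 + 134z - 264 = (-(1/57)z + 242/1083)(-57z^2 + 471z - 972) + ((4224/361)z - 16896/361)
  -57z^2 + 471z - 972 = (-(6859/1408)z + 29241/1408)((4224/361)z - 16896/361) + (0)
Last nonzero remainder: (4224/361)z - 16896/361. Dividing through by 4224/361 gives the monic gcd z - 4.
Cancel z - 4 from numerator and denominator to get the reduced form.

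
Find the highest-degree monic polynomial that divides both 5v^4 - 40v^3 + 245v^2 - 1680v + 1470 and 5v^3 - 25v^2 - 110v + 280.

v - 7

By polynomial division,
  5v^4 - 40v^3 + 245v^2 - 1680v + 1470 = (v - 3)(5v^3 - 25v^2 - 110v + 280) + (280v^2 - 2290v + 2310)
  5v^3 - 25v^2 - 110v + 280 = ((1/56)v + 89/1568)(280v^2 - 2290v + 2310) + (-(16675/784)v + 16675/112)
  280v^2 - 2290v + 2310 = (-(43904/3335)v + 51744/3335)(-(16675/784)v + 16675/112) + (0)
Last nonzero remainder: -(16675/784)v + 16675/112. Dividing through by -16675/784 gives the monic gcd v - 7.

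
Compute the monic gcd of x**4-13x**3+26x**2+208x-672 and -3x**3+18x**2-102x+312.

x-4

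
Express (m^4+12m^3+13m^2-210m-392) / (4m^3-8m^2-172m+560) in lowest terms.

(m^2+9m+14)/(4m-20)

Apply the Euclidean algorithm:
  m^4+12m^3+13m^2-210m-392 = ((1/4)m+7/2)(4m^3-8m^2-172m+560) + (84m^2+252m-2352)
  4m^3-8m^2-172m+560 = ((1/21)m-5/21)(84m^2+252m-2352) + (0)
Last nonzero remainder: 84m^2+252m-2352. Dividing through by 84 gives the monic gcd m^2+3m-28.
Cancel m^2+3m-28 from numerator and denominator to get the reduced form.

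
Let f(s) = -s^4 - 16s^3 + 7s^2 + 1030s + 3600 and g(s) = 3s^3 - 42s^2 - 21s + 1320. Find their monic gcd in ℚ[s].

s^2 - 3s - 40

Euclidean algorithm in ℚ[s]:
  -s^4 - 16s^3 + 7s^2 + 1030s + 3600 = (-(1/3)s - 10)(3s^3 - 42s^2 - 21s + 1320) + (-420s^2 + 1260s + 16800)
  3s^3 - 42s^2 - 21s + 1320 = (-(1/140)s + 11/140)(-420s^2 + 1260s + 16800) + (0)
Last nonzero remainder: -420s^2 + 1260s + 16800. Dividing through by -420 gives the monic gcd s^2 - 3s - 40.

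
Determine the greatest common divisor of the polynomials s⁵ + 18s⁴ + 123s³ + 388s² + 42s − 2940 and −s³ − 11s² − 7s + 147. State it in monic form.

s² + 14s + 49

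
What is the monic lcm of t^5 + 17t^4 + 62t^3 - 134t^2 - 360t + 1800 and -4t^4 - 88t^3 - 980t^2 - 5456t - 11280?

By polynomial division,
  t^5 + 17t^4 + 62t^3 - 134t^2 - 360t + 1800 = (-(1/4)t + 5/4)(-4t^4 - 88t^3 - 980t^2 - 5456t - 11280) + (-73t^3 - 273t^2 + 3640t + 15900)
  -4t^4 - 88t^3 - 980t^2 - 5456t - 11280 = ((4/73)t + 5332/5329)(-73t^3 - 273t^2 + 3640t + 15900) + (-(4829664/5329)t^2 - (53126304/5329)t - 144889920/5329)
  -73t^3 - 273t^2 + 3640t + 15900 = ((389017/4829664)t - 1412185/2414832)(-(4829664/5329)t^2 - (53126304/5329)t - 144889920/5329) + (0)
Last nonzero remainder: -(4829664/5329)t^2 - (53126304/5329)t - 144889920/5329. Dividing through by -4829664/5329 gives the monic gcd t^2 + 11t + 30.
Then lcm(f, g) = f·g / gcd(f, g); expanding and making the result monic gives the answer.

t^7 + 28t^6 + 343t^5 + 2146t^4 + 3994t^3 - 14756t^2 - 14040t + 169200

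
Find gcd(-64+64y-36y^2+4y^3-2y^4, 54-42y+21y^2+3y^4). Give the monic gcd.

2-2y+y^2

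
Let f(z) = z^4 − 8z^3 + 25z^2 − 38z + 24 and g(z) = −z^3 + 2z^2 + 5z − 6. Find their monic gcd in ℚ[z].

z − 3

Repeated division with remainder:
  z^4 − 8z^3 + 25z^2 − 38z + 24 = (−z + 6)(−z^3 + 2z^2 + 5z − 6) + (18z^2 − 74z + 60)
  −z^3 + 2z^2 + 5z − 6 = (−(1/18)z − 19/162)(18z^2 − 74z + 60) + (−(28/81)z + 28/27)
  18z^2 − 74z + 60 = (−(729/14)z + 405/7)(−(28/81)z + 28/27) + (0)
Last nonzero remainder: −(28/81)z + 28/27. Dividing through by −28/81 gives the monic gcd z − 3.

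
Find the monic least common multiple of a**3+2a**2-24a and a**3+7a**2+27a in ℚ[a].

By polynomial division,
  a**3+2a**2-24a = (a**3+7a**2+27a) + (-5a**2-51a)
  a**3+7a**2+27a = (-(1/5)a+16/25)(-5a**2-51a) + ((1491/25)a)
  -5a**2-51a = (-(125/1491)a-425/497)((1491/25)a) + (0)
Last nonzero remainder: (1491/25)a. Dividing through by 1491/25 gives the monic gcd a.
Then lcm(f, g) = f·g / gcd(f, g); expanding and making the result monic gives the answer.

a**5+9a**4+17a**3-114a**2-648a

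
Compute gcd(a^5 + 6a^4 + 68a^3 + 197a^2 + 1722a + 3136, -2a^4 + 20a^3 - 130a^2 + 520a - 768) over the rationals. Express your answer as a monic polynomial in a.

By polynomial division,
  a^5 + 6a^4 + 68a^3 + 197a^2 + 1722a + 3136 = (-(1/2)a - 8)(-2a^4 + 20a^3 - 130a^2 + 520a - 768) + (163a^3 - 583a^2 + 5498a - 3008)
  -2a^4 + 20a^3 - 130a^2 + 520a - 768 = (-(2/163)a + 2094/26569)(163a^3 - 583a^2 + 5498a - 3008) + (-(440820/26569)a^2 + (1322460/26569)a - 14106240/26569)
  163a^3 - 583a^2 + 5498a - 3008 = (-(4330747/440820)a + 1248743/220410)(-(440820/26569)a^2 + (1322460/26569)a - 14106240/26569) + (0)
Last nonzero remainder: -(440820/26569)a^2 + (1322460/26569)a - 14106240/26569. Dividing through by -440820/26569 gives the monic gcd a^2 - 3a + 32.

a^2 - 3a + 32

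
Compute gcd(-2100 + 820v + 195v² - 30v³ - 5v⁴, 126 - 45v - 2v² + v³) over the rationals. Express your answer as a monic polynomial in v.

7 + v

Repeated division with remainder:
  -5v⁴ - 30v³ + 195v² + 820v - 2100 = (-5v - 40)(v³ - 2v² - 45v + 126) + (-110v² - 350v + 2940)
  v³ - 2v² - 45v + 126 = (-(1/110)v + 57/1210)(-110v² - 350v + 2940) + (-(216/121)v - 1512/121)
  -110v² - 350v + 2940 = ((6655/108)v - 4235/18)(-(216/121)v - 1512/121) + (0)
Last nonzero remainder: -(216/121)v - 1512/121. Dividing through by -216/121 gives the monic gcd v + 7.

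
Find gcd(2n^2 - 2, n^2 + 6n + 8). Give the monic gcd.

By polynomial division,
  2n^2 - 2 = (2)(n^2 + 6n + 8) + (-12n - 18)
  n^2 + 6n + 8 = (-(1/12)n - 3/8)(-12n - 18) + (5/4)
  -12n - 18 = (-(48/5)n - 72/5)(5/4) + (0)
The last nonzero remainder is the constant 5/4, so the polynomials are coprime and gcd = 1.

1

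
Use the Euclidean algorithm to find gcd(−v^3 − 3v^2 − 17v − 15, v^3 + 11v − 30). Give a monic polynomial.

Repeated division with remainder:
  −v^3 − 3v^2 − 17v − 15 = (−1)(v^3 + 11v − 30) + (−3v^2 − 6v − 45)
  v^3 + 11v − 30 = (−(1/3)v + 2/3)(−3v^2 − 6v − 45) + (0)
Last nonzero remainder: −3v^2 − 6v − 45. Dividing through by −3 gives the monic gcd v^2 + 2v + 15.

v^2 + 2v + 15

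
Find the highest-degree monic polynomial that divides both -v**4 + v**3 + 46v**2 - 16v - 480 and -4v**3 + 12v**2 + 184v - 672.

v**2 - 10v + 24

By polynomial division,
  -v**4 + v**3 + 46v**2 - 16v - 480 = ((1/4)v + 1/2)(-4v**3 + 12v**2 + 184v - 672) + (-6v**2 + 60v - 144)
  -4v**3 + 12v**2 + 184v - 672 = ((2/3)v + 14/3)(-6v**2 + 60v - 144) + (0)
Last nonzero remainder: -6v**2 + 60v - 144. Dividing through by -6 gives the monic gcd v**2 - 10v + 24.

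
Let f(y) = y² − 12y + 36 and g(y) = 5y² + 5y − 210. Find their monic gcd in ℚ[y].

y − 6

By polynomial division,
  y² − 12y + 36 = (1/5)(5y² + 5y − 210) + (−13y + 78)
  5y² + 5y − 210 = (−(5/13)y − 35/13)(−13y + 78) + (0)
Last nonzero remainder: −13y + 78. Dividing through by −13 gives the monic gcd y − 6.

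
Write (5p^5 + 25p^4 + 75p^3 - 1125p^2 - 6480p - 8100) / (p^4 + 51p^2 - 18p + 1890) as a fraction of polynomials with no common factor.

(5p^3 - 5p^2 - 120p - 180)/(p^2 - 6p + 42)

Euclidean algorithm in ℚ[p]:
  5p^5 + 25p^4 + 75p^3 - 1125p^2 - 6480p - 8100 = (5p + 25)(p^4 + 51p^2 - 18p + 1890) + (-180p^3 - 2310p^2 - 15480p - 55350)
  p^4 + 51p^2 - 18p + 1890 = (-(1/180)p + 77/1080)(-180p^3 - 2310p^2 - 15480p - 55350) + ((4669/36)p^2 + (4669/6)p + 23345/4)
  -180p^3 - 2310p^2 - 15480p - 55350 = (-(6480/4669)p - 44280/4669)((4669/36)p^2 + (4669/6)p + 23345/4) + (0)
Last nonzero remainder: (4669/36)p^2 + (4669/6)p + 23345/4. Dividing through by 4669/36 gives the monic gcd p^2 + 6p + 45.
Cancel p^2 + 6p + 45 from numerator and denominator to get the reduced form.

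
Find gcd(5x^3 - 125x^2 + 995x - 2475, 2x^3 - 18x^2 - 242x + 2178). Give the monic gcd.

x^2 - 20x + 99

By polynomial division,
  5x^3 - 125x^2 + 995x - 2475 = (5/2)(2x^3 - 18x^2 - 242x + 2178) + (-80x^2 + 1600x - 7920)
  2x^3 - 18x^2 - 242x + 2178 = (-(1/40)x - 11/40)(-80x^2 + 1600x - 7920) + (0)
Last nonzero remainder: -80x^2 + 1600x - 7920. Dividing through by -80 gives the monic gcd x^2 - 20x + 99.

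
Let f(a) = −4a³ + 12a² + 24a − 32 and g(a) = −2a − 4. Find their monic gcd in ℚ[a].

Euclidean algorithm in ℚ[a]:
  −4a³ + 12a² + 24a − 32 = (2a² − 10a + 8)(−2a − 4) + (0)
Last nonzero remainder: −2a − 4. Dividing through by −2 gives the monic gcd a + 2.

a + 2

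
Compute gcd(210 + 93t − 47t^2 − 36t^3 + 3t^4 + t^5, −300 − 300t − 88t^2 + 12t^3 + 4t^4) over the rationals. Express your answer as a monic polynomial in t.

Euclidean algorithm in ℚ[t]:
  t^5 + 3t^4 − 36t^3 − 47t^2 + 93t + 210 = ((1/4)t)(4t^4 + 12t^3 − 88t^2 − 300t − 300) + (−14t^3 + 28t^2 + 168t + 210)
  4t^4 + 12t^3 − 88t^2 − 300t − 300 = (−(2/7)t − 10/7)(−14t^3 + 28t^2 + 168t + 210) + (0)
Last nonzero remainder: −14t^3 + 28t^2 + 168t + 210. Dividing through by −14 gives the monic gcd t^3 − 2t^2 − 12t − 15.

−15 − 12t − 2t^2 + t^3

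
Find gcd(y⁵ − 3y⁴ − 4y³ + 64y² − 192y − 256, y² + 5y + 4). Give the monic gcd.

By polynomial division,
  y⁵ − 3y⁴ − 4y³ + 64y² − 192y − 256 = (y³ − 8y² + 32y − 64)(y² + 5y + 4) + (0)
The last nonzero remainder y² + 5y + 4 is already monic.

y² + 5y + 4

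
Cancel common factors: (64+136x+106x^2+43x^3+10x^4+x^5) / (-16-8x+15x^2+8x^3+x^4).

Euclidean algorithm in ℚ[x]:
  x^5+10x^4+43x^3+106x^2+136x+64 = (x+2)(x^4+8x^3+15x^2-8x-16) + (12x^3+84x^2+168x+96)
  x^4+8x^3+15x^2-8x-16 = ((1/12)x+1/12)(12x^3+84x^2+168x+96) + (-6x^2-30x-24)
  12x^3+84x^2+168x+96 = (-2x-4)(-6x^2-30x-24) + (0)
Last nonzero remainder: -6x^2-30x-24. Dividing through by -6 gives the monic gcd x^2+5x+4.
Cancel x^2+5x+4 from numerator and denominator to get the reduced form.

(16+14x+5x^2+x^3)/(-4+3x+x^2)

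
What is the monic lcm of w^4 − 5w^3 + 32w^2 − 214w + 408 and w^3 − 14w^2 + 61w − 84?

w^5 − 12w^4 + 67w^3 − 438w^2 + 1906w − 2856

Euclidean algorithm in ℚ[w]:
  w^4 − 5w^3 + 32w^2 − 214w + 408 = (w + 9)(w^3 − 14w^2 + 61w − 84) + (97w^2 − 679w + 1164)
  w^3 − 14w^2 + 61w − 84 = ((1/97)w − 7/97)(97w^2 − 679w + 1164) + (0)
Last nonzero remainder: 97w^2 − 679w + 1164. Dividing through by 97 gives the monic gcd w^2 − 7w + 12.
Then lcm(f, g) = f·g / gcd(f, g); expanding and making the result monic gives the answer.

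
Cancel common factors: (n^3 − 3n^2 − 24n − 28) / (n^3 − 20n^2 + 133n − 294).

(n^2 + 4n + 4)/(n^2 − 13n + 42)

By polynomial division,
  n^3 − 3n^2 − 24n − 28 = (n^3 − 20n^2 + 133n − 294) + (17n^2 − 157n + 266)
  n^3 − 20n^2 + 133n − 294 = ((1/17)n − 183/289)(17n^2 − 157n + 266) + ((5184/289)n − 36288/289)
  17n^2 − 157n + 266 = ((4913/5184)n − 5491/2592)((5184/289)n − 36288/289) + (0)
Last nonzero remainder: (5184/289)n − 36288/289. Dividing through by 5184/289 gives the monic gcd n − 7.
Cancel n − 7 from numerator and denominator to get the reduced form.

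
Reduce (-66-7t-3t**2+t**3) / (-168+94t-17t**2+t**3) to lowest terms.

(11+3t+t**2)/(28-11t+t**2)

Apply the Euclidean algorithm:
  t**3-3t**2-7t-66 = (t**3-17t**2+94t-168) + (14t**2-101t+102)
  t**3-17t**2+94t-168 = ((1/14)t-137/196)(14t**2-101t+102) + ((3159/196)t-9477/98)
  14t**2-101t+102 = ((2744/3159)t-3332/3159)((3159/196)t-9477/98) + (0)
Last nonzero remainder: (3159/196)t-9477/98. Dividing through by 3159/196 gives the monic gcd t-6.
Cancel t-6 from numerator and denominator to get the reduced form.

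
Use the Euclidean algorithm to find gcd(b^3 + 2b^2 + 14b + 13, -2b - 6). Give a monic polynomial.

Apply the Euclidean algorithm:
  b^3 + 2b^2 + 14b + 13 = (-(1/2)b^2 + (1/2)b - 17/2)(-2b - 6) + (-38)
  -2b - 6 = ((1/19)b + 3/19)(-38) + (0)
The last nonzero remainder is the constant -38, so the polynomials are coprime and gcd = 1.

1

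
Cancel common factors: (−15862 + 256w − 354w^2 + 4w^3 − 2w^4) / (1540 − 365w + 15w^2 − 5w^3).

Euclidean algorithm in ℚ[w]:
  −2w^4 + 4w^3 − 354w^2 + 256w − 15862 = ((2/5)w + 2/5)(−5w^3 + 15w^2 − 365w + 1540) + (−214w^2 − 214w − 16478)
  −5w^3 + 15w^2 − 365w + 1540 = ((5/214)w − 10/107)(−214w^2 − 214w − 16478) + (0)
Last nonzero remainder: −214w^2 − 214w − 16478. Dividing through by −214 gives the monic gcd w^2 + w + 77.
Cancel w^2 + w + 77 from numerator and denominator to get the reduced form.

(206 − 6w + 2w^2)/(−20 + 5w)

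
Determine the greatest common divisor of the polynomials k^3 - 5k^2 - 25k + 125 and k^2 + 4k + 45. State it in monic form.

Apply the Euclidean algorithm:
  k^3 - 5k^2 - 25k + 125 = (k - 9)(k^2 + 4k + 45) + (-34k + 530)
  k^2 + 4k + 45 = (-(1/34)k - 333/578)(-34k + 530) + (101250/289)
  -34k + 530 = (-(4913/50625)k + 15317/10125)(101250/289) + (0)
The last nonzero remainder is the constant 101250/289, so the polynomials are coprime and gcd = 1.

1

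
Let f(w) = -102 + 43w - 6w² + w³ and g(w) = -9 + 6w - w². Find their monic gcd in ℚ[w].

-3 + w

Repeated division with remainder:
  w³ - 6w² + 43w - 102 = (-w)(-w² + 6w - 9) + (34w - 102)
  -w² + 6w - 9 = (-(1/34)w + 3/34)(34w - 102) + (0)
Last nonzero remainder: 34w - 102. Dividing through by 34 gives the monic gcd w - 3.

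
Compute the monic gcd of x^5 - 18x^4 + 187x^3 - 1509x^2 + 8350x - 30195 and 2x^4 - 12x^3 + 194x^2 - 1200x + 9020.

Repeated division with remainder:
  x^5 - 18x^4 + 187x^3 - 1509x^2 + 8350x - 30195 = ((1/2)x - 6)(2x^4 - 12x^3 + 194x^2 - 1200x + 9020) + (18x^3 + 255x^2 - 3360x + 23925)
  2x^4 - 12x^3 + 194x^2 - 1200x + 9020 = ((1/9)x - 121/54)(18x^3 + 255x^2 - 3360x + 23925) + ((20497/18)x^2 - (102485/9)x + 1127335/18)
  18x^3 + 255x^2 - 3360x + 23925 = ((324/20497)x + 7830/20497)((20497/18)x^2 - (102485/9)x + 1127335/18) + (0)
Last nonzero remainder: (20497/18)x^2 - (102485/9)x + 1127335/18. Dividing through by 20497/18 gives the monic gcd x^2 - 10x + 55.

x^2 - 10x + 55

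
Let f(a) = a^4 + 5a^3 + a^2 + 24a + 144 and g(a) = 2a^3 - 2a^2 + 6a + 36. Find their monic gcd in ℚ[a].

Repeated division with remainder:
  a^4 + 5a^3 + a^2 + 24a + 144 = ((1/2)a + 3)(2a^3 - 2a^2 + 6a + 36) + (4a^2 - 12a + 36)
  2a^3 - 2a^2 + 6a + 36 = ((1/2)a + 1)(4a^2 - 12a + 36) + (0)
Last nonzero remainder: 4a^2 - 12a + 36. Dividing through by 4 gives the monic gcd a^2 - 3a + 9.

a^2 - 3a + 9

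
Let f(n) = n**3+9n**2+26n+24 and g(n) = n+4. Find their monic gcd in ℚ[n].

By polynomial division,
  n**3+9n**2+26n+24 = (n**2+5n+6)(n+4) + (0)
The last nonzero remainder n+4 is already monic.

n+4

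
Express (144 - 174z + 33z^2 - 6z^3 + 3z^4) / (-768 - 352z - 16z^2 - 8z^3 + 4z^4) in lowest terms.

(9 - 12z + 3z^2)/(-48 - 16z + 4z^2)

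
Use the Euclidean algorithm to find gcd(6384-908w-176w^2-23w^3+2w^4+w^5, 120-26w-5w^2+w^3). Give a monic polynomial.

Apply the Euclidean algorithm:
  w^5+2w^4-23w^3-176w^2-908w+6384 = (w^2+7w+38)(w^3-5w^2-26w+120) + (76w^2-760w+1824)
  w^3-5w^2-26w+120 = ((1/76)w+5/76)(76w^2-760w+1824) + (0)
Last nonzero remainder: 76w^2-760w+1824. Dividing through by 76 gives the monic gcd w^2-10w+24.

24-10w+w^2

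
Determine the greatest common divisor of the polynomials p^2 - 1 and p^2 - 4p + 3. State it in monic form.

p - 1

Repeated division with remainder:
  p^2 - 1 = (p^2 - 4p + 3) + (4p - 4)
  p^2 - 4p + 3 = ((1/4)p - 3/4)(4p - 4) + (0)
Last nonzero remainder: 4p - 4. Dividing through by 4 gives the monic gcd p - 1.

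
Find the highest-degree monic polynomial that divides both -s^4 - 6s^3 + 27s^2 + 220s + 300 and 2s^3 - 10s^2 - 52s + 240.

Repeated division with remainder:
  -s^4 - 6s^3 + 27s^2 + 220s + 300 = (-(1/2)s - 11/2)(2s^3 - 10s^2 - 52s + 240) + (-54s^2 + 54s + 1620)
  2s^3 - 10s^2 - 52s + 240 = (-(1/27)s + 4/27)(-54s^2 + 54s + 1620) + (0)
Last nonzero remainder: -54s^2 + 54s + 1620. Dividing through by -54 gives the monic gcd s^2 - s - 30.

s^2 - s - 30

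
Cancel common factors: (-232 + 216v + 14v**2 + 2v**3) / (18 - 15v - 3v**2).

(-232 - 16v - 2v**2)/(18 + 3v)

By polynomial division,
  2v**3 + 14v**2 + 216v - 232 = (-(2/3)v - 4/3)(-3v**2 - 15v + 18) + (208v - 208)
  -3v**2 - 15v + 18 = (-(3/208)v - 9/104)(208v - 208) + (0)
Last nonzero remainder: 208v - 208. Dividing through by 208 gives the monic gcd v - 1.
Cancel v - 1 from numerator and denominator to get the reduced form.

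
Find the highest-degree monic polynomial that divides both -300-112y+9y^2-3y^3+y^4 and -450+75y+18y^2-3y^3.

Apply the Euclidean algorithm:
  y^4-3y^3+9y^2-112y-300 = (-(1/3)y-1)(-3y^3+18y^2+75y-450) + (52y^2-187y-750)
  -3y^3+18y^2+75y-450 = (-(3/52)y+375/2704)(52y^2-187y-750) + ((155925/2704)y-467775/1352)
  52y^2-187y-750 = ((140608/155925)y+13520/6237)((155925/2704)y-467775/1352) + (0)
Last nonzero remainder: (155925/2704)y-467775/1352. Dividing through by 155925/2704 gives the monic gcd y-6.

-6+y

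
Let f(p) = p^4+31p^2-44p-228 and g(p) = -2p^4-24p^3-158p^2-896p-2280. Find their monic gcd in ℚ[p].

p^2+p+38

By polynomial division,
  p^4+31p^2-44p-228 = (-1/2)(-2p^4-24p^3-158p^2-896p-2280) + (-12p^3-48p^2-492p-1368)
  -2p^4-24p^3-158p^2-896p-2280 = ((1/6)p+4/3)(-12p^3-48p^2-492p-1368) + (-12p^2-12p-456)
  -12p^3-48p^2-492p-1368 = (p+3)(-12p^2-12p-456) + (0)
Last nonzero remainder: -12p^2-12p-456. Dividing through by -12 gives the monic gcd p^2+p+38.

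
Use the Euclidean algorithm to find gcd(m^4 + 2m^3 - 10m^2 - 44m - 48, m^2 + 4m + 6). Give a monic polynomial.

m^2 + 4m + 6

Apply the Euclidean algorithm:
  m^4 + 2m^3 - 10m^2 - 44m - 48 = (m^2 - 2m - 8)(m^2 + 4m + 6) + (0)
The last nonzero remainder m^2 + 4m + 6 is already monic.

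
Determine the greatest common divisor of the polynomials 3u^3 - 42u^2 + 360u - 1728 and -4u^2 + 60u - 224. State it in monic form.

u - 8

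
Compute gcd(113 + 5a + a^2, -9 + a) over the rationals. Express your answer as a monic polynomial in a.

1

Euclidean algorithm in ℚ[a]:
  a^2 + 5a + 113 = (a + 14)(a - 9) + (239)
  a - 9 = ((1/239)a - 9/239)(239) + (0)
The last nonzero remainder is the constant 239, so the polynomials are coprime and gcd = 1.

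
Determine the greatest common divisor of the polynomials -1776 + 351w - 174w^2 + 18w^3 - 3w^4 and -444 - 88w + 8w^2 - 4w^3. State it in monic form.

By polynomial division,
  -3w^4 + 18w^3 - 174w^2 + 351w - 1776 = ((3/4)w - 3)(-4w^3 + 8w^2 - 88w - 444) + (-84w^2 + 420w - 3108)
  -4w^3 + 8w^2 - 88w - 444 = ((1/21)w + 1/7)(-84w^2 + 420w - 3108) + (0)
Last nonzero remainder: -84w^2 + 420w - 3108. Dividing through by -84 gives the monic gcd w^2 - 5w + 37.

37 - 5w + w^2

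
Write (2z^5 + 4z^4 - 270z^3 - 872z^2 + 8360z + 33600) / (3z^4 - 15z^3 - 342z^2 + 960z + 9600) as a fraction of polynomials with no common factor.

Repeated division with remainder:
  2z^5 + 4z^4 - 270z^3 - 872z^2 + 8360z + 33600 = ((2/3)z + 14/3)(3z^4 - 15z^3 - 342z^2 + 960z + 9600) + (28z^3 + 84z^2 - 2520z - 11200)
  3z^4 - 15z^3 - 342z^2 + 960z + 9600 = ((3/28)z - 6/7)(28z^3 + 84z^2 - 2520z - 11200) + (0)
Last nonzero remainder: 28z^3 + 84z^2 - 2520z - 11200. Dividing through by 28 gives the monic gcd z^3 + 3z^2 - 90z - 400.
Cancel z^3 + 3z^2 - 90z - 400 from numerator and denominator to get the reduced form.

(2z^2 - 2z - 84)/(3z - 24)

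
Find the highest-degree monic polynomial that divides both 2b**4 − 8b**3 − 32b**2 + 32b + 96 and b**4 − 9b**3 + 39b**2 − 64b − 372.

b**2 − 4b − 12

Euclidean algorithm in ℚ[b]:
  2b**4 − 8b**3 − 32b**2 + 32b + 96 = (2)(b**4 − 9b**3 + 39b**2 − 64b − 372) + (10b**3 − 110b**2 + 160b + 840)
  b**4 − 9b**3 + 39b**2 − 64b − 372 = ((1/10)b + 1/5)(10b**3 − 110b**2 + 160b + 840) + (45b**2 − 180b − 540)
  10b**3 − 110b**2 + 160b + 840 = ((2/9)b − 14/9)(45b**2 − 180b − 540) + (0)
Last nonzero remainder: 45b**2 − 180b − 540. Dividing through by 45 gives the monic gcd b**2 − 4b − 12.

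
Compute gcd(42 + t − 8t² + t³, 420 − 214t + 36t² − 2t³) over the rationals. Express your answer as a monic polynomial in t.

Apply the Euclidean algorithm:
  t³ − 8t² + t + 42 = (−1/2)(−2t³ + 36t² − 214t + 420) + (10t² − 106t + 252)
  −2t³ + 36t² − 214t + 420 = (−(1/5)t + 37/25)(10t² − 106t + 252) + (−(168/25)t + 1176/25)
  10t² − 106t + 252 = (−(125/84)t + 75/14)(−(168/25)t + 1176/25) + (0)
Last nonzero remainder: −(168/25)t + 1176/25. Dividing through by −168/25 gives the monic gcd t − 7.

−7 + t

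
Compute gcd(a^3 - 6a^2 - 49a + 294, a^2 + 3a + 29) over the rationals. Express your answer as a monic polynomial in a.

1

Euclidean algorithm in ℚ[a]:
  a^3 - 6a^2 - 49a + 294 = (a - 9)(a^2 + 3a + 29) + (-51a + 555)
  a^2 + 3a + 29 = (-(1/51)a - 236/867)(-51a + 555) + (52041/289)
  -51a + 555 = (-(4913/17347)a + 53465/17347)(52041/289) + (0)
The last nonzero remainder is the constant 52041/289, so the polynomials are coprime and gcd = 1.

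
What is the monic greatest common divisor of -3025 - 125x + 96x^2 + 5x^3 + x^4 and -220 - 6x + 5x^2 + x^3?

Apply the Euclidean algorithm:
  x^4 + 5x^3 + 96x^2 - 125x - 3025 = (x)(x^3 + 5x^2 - 6x - 220) + (102x^2 + 95x - 3025)
  x^3 + 5x^2 - 6x - 220 = ((1/102)x + 415/10404)(102x^2 + 95x - 3025) + ((206701/10404)x - 1033505/10404)
  102x^2 + 95x - 3025 = ((1061208/206701)x + 572220/18791)((206701/10404)x - 1033505/10404) + (0)
Last nonzero remainder: (206701/10404)x - 1033505/10404. Dividing through by 206701/10404 gives the monic gcd x - 5.

-5 + x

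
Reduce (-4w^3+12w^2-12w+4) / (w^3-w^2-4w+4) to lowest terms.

(-4w^2+8w-4)/(w^2-4)

By polynomial division,
  -4w^3+12w^2-12w+4 = (-4)(w^3-w^2-4w+4) + (8w^2-28w+20)
  w^3-w^2-4w+4 = ((1/8)w+5/16)(8w^2-28w+20) + ((9/4)w-9/4)
  8w^2-28w+20 = ((32/9)w-80/9)((9/4)w-9/4) + (0)
Last nonzero remainder: (9/4)w-9/4. Dividing through by 9/4 gives the monic gcd w-1.
Cancel w-1 from numerator and denominator to get the reduced form.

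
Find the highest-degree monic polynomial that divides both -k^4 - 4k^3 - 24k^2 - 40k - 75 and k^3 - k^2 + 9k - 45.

k^2 + 2k + 15

Repeated division with remainder:
  -k^4 - 4k^3 - 24k^2 - 40k - 75 = (-k - 5)(k^3 - k^2 + 9k - 45) + (-20k^2 - 40k - 300)
  k^3 - k^2 + 9k - 45 = (-(1/20)k + 3/20)(-20k^2 - 40k - 300) + (0)
Last nonzero remainder: -20k^2 - 40k - 300. Dividing through by -20 gives the monic gcd k^2 + 2k + 15.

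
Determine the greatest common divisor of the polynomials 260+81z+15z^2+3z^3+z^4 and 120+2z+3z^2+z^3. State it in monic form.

20-3z+z^2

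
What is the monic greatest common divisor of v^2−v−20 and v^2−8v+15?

v−5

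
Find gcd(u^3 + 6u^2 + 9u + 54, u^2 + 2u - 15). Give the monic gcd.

1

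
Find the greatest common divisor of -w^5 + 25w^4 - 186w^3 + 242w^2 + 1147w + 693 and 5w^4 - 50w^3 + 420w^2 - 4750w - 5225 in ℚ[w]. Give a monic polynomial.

Euclidean algorithm in ℚ[w]:
  -w^5 + 25w^4 - 186w^3 + 242w^2 + 1147w + 693 = (-(1/5)w + 3)(5w^4 - 50w^3 + 420w^2 - 4750w - 5225) + (48w^3 - 1968w^2 + 14352w + 16368)
  5w^4 - 50w^3 + 420w^2 - 4750w - 5225 = ((5/48)w + 155/48)(48w^3 - 1968w^2 + 14352w + 16368) + (5280w^2 - 52800w - 58080)
  48w^3 - 1968w^2 + 14352w + 16368 = ((1/110)w - 31/110)(5280w^2 - 52800w - 58080) + (0)
Last nonzero remainder: 5280w^2 - 52800w - 58080. Dividing through by 5280 gives the monic gcd w^2 - 10w - 11.

w^2 - 10w - 11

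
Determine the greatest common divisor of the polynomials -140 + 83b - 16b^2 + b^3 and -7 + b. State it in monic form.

Repeated division with remainder:
  b^3 - 16b^2 + 83b - 140 = (b^2 - 9b + 20)(b - 7) + (0)
The last nonzero remainder b - 7 is already monic.

-7 + b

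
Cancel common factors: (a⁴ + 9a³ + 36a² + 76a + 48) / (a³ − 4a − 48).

(a² + 5a + 4)/(a − 4)

By polynomial division,
  a⁴ + 9a³ + 36a² + 76a + 48 = (a + 9)(a³ − 4a − 48) + (40a² + 160a + 480)
  a³ − 4a − 48 = ((1/40)a − 1/10)(40a² + 160a + 480) + (0)
Last nonzero remainder: 40a² + 160a + 480. Dividing through by 40 gives the monic gcd a² + 4a + 12.
Cancel a² + 4a + 12 from numerator and denominator to get the reduced form.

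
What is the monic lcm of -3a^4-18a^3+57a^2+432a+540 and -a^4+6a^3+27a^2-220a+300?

a^6-a^5-51a^4+49a^3+638a^2-180a-1800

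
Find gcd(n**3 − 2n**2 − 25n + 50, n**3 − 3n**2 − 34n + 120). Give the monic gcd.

By polynomial division,
  n**3 − 2n**2 − 25n + 50 = (n**3 − 3n**2 − 34n + 120) + (n**2 + 9n − 70)
  n**3 − 3n**2 − 34n + 120 = (n − 12)(n**2 + 9n − 70) + (144n − 720)
  n**2 + 9n − 70 = ((1/144)n + 7/72)(144n − 720) + (0)
Last nonzero remainder: 144n − 720. Dividing through by 144 gives the monic gcd n − 5.

n − 5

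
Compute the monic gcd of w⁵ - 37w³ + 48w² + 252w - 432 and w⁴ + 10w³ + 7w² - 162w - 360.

Repeated division with remainder:
  w⁵ - 37w³ + 48w² + 252w - 432 = (w - 10)(w⁴ + 10w³ + 7w² - 162w - 360) + (56w³ + 280w² - 1008w - 4032)
  w⁴ + 10w³ + 7w² - 162w - 360 = ((1/56)w + 5/56)(56w³ + 280w² - 1008w - 4032) + (0)
Last nonzero remainder: 56w³ + 280w² - 1008w - 4032. Dividing through by 56 gives the monic gcd w³ + 5w² - 18w - 72.

w³ + 5w² - 18w - 72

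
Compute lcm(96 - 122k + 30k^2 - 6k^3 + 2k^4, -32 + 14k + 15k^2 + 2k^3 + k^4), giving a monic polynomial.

Repeated division with remainder:
  2k^4 - 6k^3 + 30k^2 - 122k + 96 = (2)(k^4 + 2k^3 + 15k^2 + 14k - 32) + (-10k^3 - 150k + 160)
  k^4 + 2k^3 + 15k^2 + 14k - 32 = (-(1/10)k - 1/5)(-10k^3 - 150k + 160) + (0)
Last nonzero remainder: -10k^3 - 150k + 160. Dividing through by -10 gives the monic gcd k^3 + 15k - 16.
Then lcm(f, g) = f·g / gcd(f, g); expanding and making the result monic gives the answer.

96 - 74k - 31k^2 + 9k^3 - k^4 + k^5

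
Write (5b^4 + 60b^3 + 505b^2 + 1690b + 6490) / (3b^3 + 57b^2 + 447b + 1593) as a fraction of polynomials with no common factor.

(5b^2 + 10b + 110)/(3b + 27)

Repeated division with remainder:
  5b^4 + 60b^3 + 505b^2 + 1690b + 6490 = ((5/3)b - 35/3)(3b^3 + 57b^2 + 447b + 1593) + (425b^2 + 4250b + 25075)
  3b^3 + 57b^2 + 447b + 1593 = ((3/425)b + 27/425)(425b^2 + 4250b + 25075) + (0)
Last nonzero remainder: 425b^2 + 4250b + 25075. Dividing through by 425 gives the monic gcd b^2 + 10b + 59.
Cancel b^2 + 10b + 59 from numerator and denominator to get the reduced form.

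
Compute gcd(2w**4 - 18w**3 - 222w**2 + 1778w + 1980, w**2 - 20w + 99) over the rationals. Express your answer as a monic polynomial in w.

Apply the Euclidean algorithm:
  2w**4 - 18w**3 - 222w**2 + 1778w + 1980 = (2w**2 + 22w + 20)(w**2 - 20w + 99) + (0)
The last nonzero remainder w**2 - 20w + 99 is already monic.

w**2 - 20w + 99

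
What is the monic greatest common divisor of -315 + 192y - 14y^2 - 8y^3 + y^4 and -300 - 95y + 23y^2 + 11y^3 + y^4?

Repeated division with remainder:
  y^4 - 8y^3 - 14y^2 + 192y - 315 = (y^4 + 11y^3 + 23y^2 - 95y - 300) + (-19y^3 - 37y^2 + 287y - 15)
  y^4 + 11y^3 + 23y^2 - 95y - 300 = (-(1/19)y - 172/361)(-19y^3 - 37y^2 + 287y - 15) + ((7392/361)y^2 + (14784/361)y - 110880/361)
  -19y^3 - 37y^2 + 287y - 15 = (-(6859/7392)y + 361/7392)((7392/361)y^2 + (14784/361)y - 110880/361) + (0)
Last nonzero remainder: (7392/361)y^2 + (14784/361)y - 110880/361. Dividing through by 7392/361 gives the monic gcd y^2 + 2y - 15.

-15 + 2y + y^2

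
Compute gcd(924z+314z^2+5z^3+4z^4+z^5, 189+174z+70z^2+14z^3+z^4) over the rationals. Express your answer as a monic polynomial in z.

21+10z+z^2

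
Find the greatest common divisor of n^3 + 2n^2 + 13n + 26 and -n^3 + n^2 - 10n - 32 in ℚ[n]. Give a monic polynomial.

By polynomial division,
  n^3 + 2n^2 + 13n + 26 = (-1)(-n^3 + n^2 - 10n - 32) + (3n^2 + 3n - 6)
  -n^3 + n^2 - 10n - 32 = (-(1/3)n + 2/3)(3n^2 + 3n - 6) + (-14n - 28)
  3n^2 + 3n - 6 = (-(3/14)n + 3/14)(-14n - 28) + (0)
Last nonzero remainder: -14n - 28. Dividing through by -14 gives the monic gcd n + 2.

n + 2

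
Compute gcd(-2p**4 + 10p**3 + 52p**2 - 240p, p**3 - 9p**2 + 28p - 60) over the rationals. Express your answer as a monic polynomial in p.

By polynomial division,
  -2p**4 + 10p**3 + 52p**2 - 240p = (-2p - 8)(p**3 - 9p**2 + 28p - 60) + (36p**2 - 136p - 480)
  p**3 - 9p**2 + 28p - 60 = ((1/36)p - 47/324)(36p**2 - 136p - 480) + ((1750/81)p - 3500/27)
  36p**2 - 136p - 480 = ((1458/875)p + 648/175)((1750/81)p - 3500/27) + (0)
Last nonzero remainder: (1750/81)p - 3500/27. Dividing through by 1750/81 gives the monic gcd p - 6.

p - 6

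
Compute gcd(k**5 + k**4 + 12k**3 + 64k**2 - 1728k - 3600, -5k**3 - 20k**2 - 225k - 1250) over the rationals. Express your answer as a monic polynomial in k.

By polynomial division,
  k**5 + k**4 + 12k**3 + 64k**2 - 1728k - 3600 = (-(1/5)k**2 + (3/5)k + 21/5)(-5k**3 - 20k**2 - 225k - 1250) + (33k**2 - 33k + 1650)
  -5k**3 - 20k**2 - 225k - 1250 = (-(5/33)k - 25/33)(33k**2 - 33k + 1650) + (0)
Last nonzero remainder: 33k**2 - 33k + 1650. Dividing through by 33 gives the monic gcd k**2 - k + 50.

k**2 - k + 50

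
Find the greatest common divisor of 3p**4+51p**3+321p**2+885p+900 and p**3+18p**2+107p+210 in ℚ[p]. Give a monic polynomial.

By polynomial division,
  3p**4+51p**3+321p**2+885p+900 = (3p-3)(p**3+18p**2+107p+210) + (54p**2+576p+1530)
  p**3+18p**2+107p+210 = ((1/54)p+11/81)(54p**2+576p+1530) + ((4/9)p+20/9)
  54p**2+576p+1530 = ((243/2)p+1377/2)((4/9)p+20/9) + (0)
Last nonzero remainder: (4/9)p+20/9. Dividing through by 4/9 gives the monic gcd p+5.

p+5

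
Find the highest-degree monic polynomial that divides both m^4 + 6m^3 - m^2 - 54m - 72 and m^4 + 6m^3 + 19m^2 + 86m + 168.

Apply the Euclidean algorithm:
  m^4 + 6m^3 - m^2 - 54m - 72 = (m^4 + 6m^3 + 19m^2 + 86m + 168) + (-20m^2 - 140m - 240)
  m^4 + 6m^3 + 19m^2 + 86m + 168 = (-(1/20)m^2 + (1/20)m - 7/10)(-20m^2 - 140m - 240) + (0)
Last nonzero remainder: -20m^2 - 140m - 240. Dividing through by -20 gives the monic gcd m^2 + 7m + 12.

m^2 + 7m + 12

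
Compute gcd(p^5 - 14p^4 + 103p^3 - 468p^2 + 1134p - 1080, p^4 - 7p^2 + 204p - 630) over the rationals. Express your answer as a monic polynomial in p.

p^3 - 7p^2 + 42p - 90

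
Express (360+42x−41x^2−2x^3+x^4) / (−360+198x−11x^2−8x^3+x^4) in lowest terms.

(3+x)/(−3+x)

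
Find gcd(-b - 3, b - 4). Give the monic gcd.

1

Apply the Euclidean algorithm:
  -b - 3 = (-1)(b - 4) + (-7)
  b - 4 = (-(1/7)b + 4/7)(-7) + (0)
The last nonzero remainder is the constant -7, so the polynomials are coprime and gcd = 1.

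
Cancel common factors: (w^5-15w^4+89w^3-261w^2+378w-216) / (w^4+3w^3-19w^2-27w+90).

(w^3-10w^2+33w-36)/(w^2+8w+15)

Repeated division with remainder:
  w^5-15w^4+89w^3-261w^2+378w-216 = (w-18)(w^4+3w^3-19w^2-27w+90) + (162w^3-576w^2-198w+1404)
  w^4+3w^3-19w^2-27w+90 = ((1/162)w+59/1458)(162w^3-576w^2-198w+1404) + ((448/81)w^2-(2240/81)w+896/27)
  162w^3-576w^2-198w+1404 = ((6561/224)w+9477/224)((448/81)w^2-(2240/81)w+896/27) + (0)
Last nonzero remainder: (448/81)w^2-(2240/81)w+896/27. Dividing through by 448/81 gives the monic gcd w^2-5w+6.
Cancel w^2-5w+6 from numerator and denominator to get the reduced form.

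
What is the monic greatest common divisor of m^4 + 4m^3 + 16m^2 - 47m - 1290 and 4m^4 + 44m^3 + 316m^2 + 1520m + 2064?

m^3 + 9m^2 + 61m + 258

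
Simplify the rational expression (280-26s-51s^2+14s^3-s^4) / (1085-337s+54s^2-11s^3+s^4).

(8+2s-s^2)/(31+s+s^2)

Apply the Euclidean algorithm:
  -s^4+14s^3-51s^2-26s+280 = (-1)(s^4-11s^3+54s^2-337s+1085) + (3s^3+3s^2-363s+1365)
  s^4-11s^3+54s^2-337s+1085 = ((1/3)s-4)(3s^3+3s^2-363s+1365) + (187s^2-2244s+6545)
  3s^3+3s^2-363s+1365 = ((3/187)s+39/187)(187s^2-2244s+6545) + (0)
Last nonzero remainder: 187s^2-2244s+6545. Dividing through by 187 gives the monic gcd s^2-12s+35.
Cancel s^2-12s+35 from numerator and denominator to get the reduced form.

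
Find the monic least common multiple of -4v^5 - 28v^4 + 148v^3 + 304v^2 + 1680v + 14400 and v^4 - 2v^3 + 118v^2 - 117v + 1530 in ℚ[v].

Repeated division with remainder:
  -4v^5 - 28v^4 + 148v^3 + 304v^2 + 1680v + 14400 = (-4v - 36)(v^4 - 2v^3 + 118v^2 - 117v + 1530) + (548v^3 + 4084v^2 + 3588v + 69480)
  v^4 - 2v^3 + 118v^2 - 117v + 1530 = ((1/548)v - 1295/75076)(548v^3 + 4084v^2 + 3588v + 69480) + ((3414048/18769)v^2 - (3414048/18769)v + 51210720/18769)
  548v^3 + 4084v^2 + 3588v + 69480 = ((2571353/853512)v + 3622417/142252)((3414048/18769)v^2 - (3414048/18769)v + 51210720/18769) + (0)
Last nonzero remainder: (3414048/18769)v^2 - (3414048/18769)v + 51210720/18769. Dividing through by 3414048/18769 gives the monic gcd v^2 - v + 15.
Then lcm(f, g) = f·g / gcd(f, g); expanding and making the result monic gives the answer.

v^7 + 6v^6 + 58v^5 + 675v^4 - 4118v^3 - 10932v^2 - 39240v - 367200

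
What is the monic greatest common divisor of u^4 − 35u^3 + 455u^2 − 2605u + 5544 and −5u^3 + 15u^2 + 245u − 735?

Euclidean algorithm in ℚ[u]:
  u^4 − 35u^3 + 455u^2 − 2605u + 5544 = (−(1/5)u + 32/5)(−5u^3 + 15u^2 + 245u − 735) + (408u^2 − 4320u + 10248)
  −5u^3 + 15u^2 + 245u − 735 = (−(5/408)u − 215/2312)(408u^2 − 4320u + 10248) + (−(9000/289)u + 63000/289)
  408u^2 − 4320u + 10248 = (−(4913/375)u + 17629/375)(−(9000/289)u + 63000/289) + (0)
Last nonzero remainder: −(9000/289)u + 63000/289. Dividing through by −9000/289 gives the monic gcd u − 7.

u − 7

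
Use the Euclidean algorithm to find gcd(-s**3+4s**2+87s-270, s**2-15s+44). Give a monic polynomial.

Apply the Euclidean algorithm:
  -s**3+4s**2+87s-270 = (-s-11)(s**2-15s+44) + (-34s+214)
  s**2-15s+44 = (-(1/34)s+74/289)(-34s+214) + (-3120/289)
  -34s+214 = ((4913/1560)s-30923/1560)(-3120/289) + (0)
The last nonzero remainder is the constant -3120/289, so the polynomials are coprime and gcd = 1.

1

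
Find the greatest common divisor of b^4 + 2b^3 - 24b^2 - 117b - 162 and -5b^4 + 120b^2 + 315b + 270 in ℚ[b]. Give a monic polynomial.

b^2 - 3b - 18

Apply the Euclidean algorithm:
  b^4 + 2b^3 - 24b^2 - 117b - 162 = (-1/5)(-5b^4 + 120b^2 + 315b + 270) + (2b^3 - 54b - 108)
  -5b^4 + 120b^2 + 315b + 270 = (-(5/2)b)(2b^3 - 54b - 108) + (-15b^2 + 45b + 270)
  2b^3 - 54b - 108 = (-(2/15)b - 2/5)(-15b^2 + 45b + 270) + (0)
Last nonzero remainder: -15b^2 + 45b + 270. Dividing through by -15 gives the monic gcd b^2 - 3b - 18.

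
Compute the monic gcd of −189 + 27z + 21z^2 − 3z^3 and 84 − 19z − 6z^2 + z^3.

Euclidean algorithm in ℚ[z]:
  −3z^3 + 21z^2 + 27z − 189 = (−3)(z^3 − 6z^2 − 19z + 84) + (3z^2 − 30z + 63)
  z^3 − 6z^2 − 19z + 84 = ((1/3)z + 4/3)(3z^2 − 30z + 63) + (0)
Last nonzero remainder: 3z^2 − 30z + 63. Dividing through by 3 gives the monic gcd z^2 − 10z + 21.

21 − 10z + z^2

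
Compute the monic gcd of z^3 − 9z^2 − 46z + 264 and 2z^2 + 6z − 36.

Apply the Euclidean algorithm:
  z^3 − 9z^2 − 46z + 264 = ((1/2)z − 6)(2z^2 + 6z − 36) + (8z + 48)
  2z^2 + 6z − 36 = ((1/4)z − 3/4)(8z + 48) + (0)
Last nonzero remainder: 8z + 48. Dividing through by 8 gives the monic gcd z + 6.

z + 6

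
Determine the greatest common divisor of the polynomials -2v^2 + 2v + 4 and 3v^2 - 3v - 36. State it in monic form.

Repeated division with remainder:
  -2v^2 + 2v + 4 = (-2/3)(3v^2 - 3v - 36) + (-20)
  3v^2 - 3v - 36 = (-(3/20)v^2 + (3/20)v + 9/5)(-20) + (0)
The last nonzero remainder is the constant -20, so the polynomials are coprime and gcd = 1.

1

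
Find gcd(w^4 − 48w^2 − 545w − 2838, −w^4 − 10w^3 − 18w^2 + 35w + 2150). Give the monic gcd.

By polynomial division,
  w^4 − 48w^2 − 545w − 2838 = (−1)(−w^4 − 10w^3 − 18w^2 + 35w + 2150) + (−10w^3 − 66w^2 − 510w − 688)
  −w^4 − 10w^3 − 18w^2 + 35w + 2150 = ((1/10)w + 17/50)(−10w^3 − 66w^2 − 510w − 688) + ((1386/25)w^2 + (1386/5)w + 59598/25)
  −10w^3 − 66w^2 − 510w − 688 = (−(125/693)w − 200/693)((1386/25)w^2 + (1386/5)w + 59598/25) + (0)
Last nonzero remainder: (1386/25)w^2 + (1386/5)w + 59598/25. Dividing through by 1386/25 gives the monic gcd w^2 + 5w + 43.

w^2 + 5w + 43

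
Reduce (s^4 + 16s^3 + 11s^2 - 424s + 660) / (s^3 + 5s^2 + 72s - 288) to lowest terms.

(s^3 + 19s^2 + 68s - 220)/(s^2 + 8s + 96)

Repeated division with remainder:
  s^4 + 16s^3 + 11s^2 - 424s + 660 = (s + 11)(s^3 + 5s^2 + 72s - 288) + (-116s^2 - 928s + 3828)
  s^3 + 5s^2 + 72s - 288 = (-(1/116)s + 3/116)(-116s^2 - 928s + 3828) + (129s - 387)
  -116s^2 - 928s + 3828 = (-(116/129)s - 1276/129)(129s - 387) + (0)
Last nonzero remainder: 129s - 387. Dividing through by 129 gives the monic gcd s - 3.
Cancel s - 3 from numerator and denominator to get the reduced form.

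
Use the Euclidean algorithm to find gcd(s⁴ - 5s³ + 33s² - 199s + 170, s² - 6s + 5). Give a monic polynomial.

Euclidean algorithm in ℚ[s]:
  s⁴ - 5s³ + 33s² - 199s + 170 = (s² + s + 34)(s² - 6s + 5) + (0)
The last nonzero remainder s² - 6s + 5 is already monic.

s² - 6s + 5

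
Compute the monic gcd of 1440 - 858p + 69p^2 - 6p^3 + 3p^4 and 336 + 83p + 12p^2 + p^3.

48 + 5p + p^2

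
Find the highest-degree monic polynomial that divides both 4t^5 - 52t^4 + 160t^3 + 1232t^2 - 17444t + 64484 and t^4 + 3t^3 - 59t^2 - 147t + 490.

t^2 - 49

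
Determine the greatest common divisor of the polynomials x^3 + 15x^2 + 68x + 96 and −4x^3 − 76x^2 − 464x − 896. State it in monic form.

Apply the Euclidean algorithm:
  x^3 + 15x^2 + 68x + 96 = (−1/4)(−4x^3 − 76x^2 − 464x − 896) + (−4x^2 − 48x − 128)
  −4x^3 − 76x^2 − 464x − 896 = (x + 7)(−4x^2 − 48x − 128) + (0)
Last nonzero remainder: −4x^2 − 48x − 128. Dividing through by −4 gives the monic gcd x^2 + 12x + 32.

x^2 + 12x + 32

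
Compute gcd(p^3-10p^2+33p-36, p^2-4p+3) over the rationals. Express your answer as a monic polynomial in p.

p-3

Apply the Euclidean algorithm:
  p^3-10p^2+33p-36 = (p-6)(p^2-4p+3) + (6p-18)
  p^2-4p+3 = ((1/6)p-1/6)(6p-18) + (0)
Last nonzero remainder: 6p-18. Dividing through by 6 gives the monic gcd p-3.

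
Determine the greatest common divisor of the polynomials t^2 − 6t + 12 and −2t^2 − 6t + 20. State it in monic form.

Euclidean algorithm in ℚ[t]:
  t^2 − 6t + 12 = (−1/2)(−2t^2 − 6t + 20) + (−9t + 22)
  −2t^2 − 6t + 20 = ((2/9)t + 98/81)(−9t + 22) + (−536/81)
  −9t + 22 = ((729/536)t − 891/268)(−536/81) + (0)
The last nonzero remainder is the constant −536/81, so the polynomials are coprime and gcd = 1.

1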